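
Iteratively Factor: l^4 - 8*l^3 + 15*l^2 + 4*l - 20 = (l - 5)*(l^3 - 3*l^2 + 4) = (l - 5)*(l - 2)*(l^2 - l - 2) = (l - 5)*(l - 2)*(l + 1)*(l - 2)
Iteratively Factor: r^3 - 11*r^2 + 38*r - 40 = (r - 5)*(r^2 - 6*r + 8) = (r - 5)*(r - 2)*(r - 4)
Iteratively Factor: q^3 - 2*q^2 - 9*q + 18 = (q - 3)*(q^2 + q - 6) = (q - 3)*(q + 3)*(q - 2)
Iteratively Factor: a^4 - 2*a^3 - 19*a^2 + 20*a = (a + 4)*(a^3 - 6*a^2 + 5*a) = (a - 5)*(a + 4)*(a^2 - a) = a*(a - 5)*(a + 4)*(a - 1)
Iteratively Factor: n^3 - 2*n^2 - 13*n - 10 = (n + 1)*(n^2 - 3*n - 10) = (n - 5)*(n + 1)*(n + 2)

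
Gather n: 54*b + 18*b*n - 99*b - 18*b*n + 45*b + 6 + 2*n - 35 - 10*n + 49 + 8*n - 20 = 0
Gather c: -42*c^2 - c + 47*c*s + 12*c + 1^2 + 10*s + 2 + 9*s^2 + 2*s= -42*c^2 + c*(47*s + 11) + 9*s^2 + 12*s + 3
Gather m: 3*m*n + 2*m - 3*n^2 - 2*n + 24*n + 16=m*(3*n + 2) - 3*n^2 + 22*n + 16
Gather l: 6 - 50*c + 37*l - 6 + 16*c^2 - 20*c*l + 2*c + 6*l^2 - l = 16*c^2 - 48*c + 6*l^2 + l*(36 - 20*c)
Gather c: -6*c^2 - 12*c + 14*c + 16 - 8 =-6*c^2 + 2*c + 8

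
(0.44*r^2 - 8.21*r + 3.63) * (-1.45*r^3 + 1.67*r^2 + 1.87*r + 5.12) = -0.638*r^5 + 12.6393*r^4 - 18.1514*r^3 - 7.0378*r^2 - 35.2471*r + 18.5856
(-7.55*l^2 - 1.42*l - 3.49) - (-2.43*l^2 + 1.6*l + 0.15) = -5.12*l^2 - 3.02*l - 3.64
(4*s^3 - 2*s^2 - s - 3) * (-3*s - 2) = -12*s^4 - 2*s^3 + 7*s^2 + 11*s + 6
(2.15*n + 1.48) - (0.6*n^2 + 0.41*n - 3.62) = -0.6*n^2 + 1.74*n + 5.1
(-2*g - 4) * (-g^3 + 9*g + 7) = 2*g^4 + 4*g^3 - 18*g^2 - 50*g - 28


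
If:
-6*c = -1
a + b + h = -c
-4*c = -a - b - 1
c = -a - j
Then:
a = -j - 1/6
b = j - 1/6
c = 1/6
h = 1/6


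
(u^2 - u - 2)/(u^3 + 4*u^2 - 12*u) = (u + 1)/(u*(u + 6))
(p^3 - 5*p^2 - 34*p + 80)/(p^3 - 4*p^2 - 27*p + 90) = (p^2 - 10*p + 16)/(p^2 - 9*p + 18)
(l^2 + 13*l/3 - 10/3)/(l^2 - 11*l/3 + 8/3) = (3*l^2 + 13*l - 10)/(3*l^2 - 11*l + 8)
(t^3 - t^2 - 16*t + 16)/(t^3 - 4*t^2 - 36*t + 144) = (t^2 + 3*t - 4)/(t^2 - 36)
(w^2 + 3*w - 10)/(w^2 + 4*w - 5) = (w - 2)/(w - 1)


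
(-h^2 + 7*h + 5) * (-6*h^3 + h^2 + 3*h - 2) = 6*h^5 - 43*h^4 - 26*h^3 + 28*h^2 + h - 10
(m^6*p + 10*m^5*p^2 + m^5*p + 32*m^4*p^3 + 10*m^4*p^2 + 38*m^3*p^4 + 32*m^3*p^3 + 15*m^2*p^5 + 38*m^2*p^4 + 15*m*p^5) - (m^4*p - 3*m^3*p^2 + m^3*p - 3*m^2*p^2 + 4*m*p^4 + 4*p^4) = m^6*p + 10*m^5*p^2 + m^5*p + 32*m^4*p^3 + 10*m^4*p^2 - m^4*p + 38*m^3*p^4 + 32*m^3*p^3 + 3*m^3*p^2 - m^3*p + 15*m^2*p^5 + 38*m^2*p^4 + 3*m^2*p^2 + 15*m*p^5 - 4*m*p^4 - 4*p^4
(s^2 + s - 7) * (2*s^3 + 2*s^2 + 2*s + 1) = 2*s^5 + 4*s^4 - 10*s^3 - 11*s^2 - 13*s - 7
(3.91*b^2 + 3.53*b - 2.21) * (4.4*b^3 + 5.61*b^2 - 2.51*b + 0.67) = 17.204*b^5 + 37.4671*b^4 + 0.2652*b^3 - 18.6387*b^2 + 7.9122*b - 1.4807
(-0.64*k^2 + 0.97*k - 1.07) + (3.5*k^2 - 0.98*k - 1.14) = 2.86*k^2 - 0.01*k - 2.21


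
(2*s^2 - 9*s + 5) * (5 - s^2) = -2*s^4 + 9*s^3 + 5*s^2 - 45*s + 25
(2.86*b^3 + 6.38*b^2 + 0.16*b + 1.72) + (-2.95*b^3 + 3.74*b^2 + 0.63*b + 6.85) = -0.0900000000000003*b^3 + 10.12*b^2 + 0.79*b + 8.57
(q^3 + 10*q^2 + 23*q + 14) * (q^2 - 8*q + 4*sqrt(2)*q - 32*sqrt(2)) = q^5 + 2*q^4 + 4*sqrt(2)*q^4 - 57*q^3 + 8*sqrt(2)*q^3 - 228*sqrt(2)*q^2 - 170*q^2 - 680*sqrt(2)*q - 112*q - 448*sqrt(2)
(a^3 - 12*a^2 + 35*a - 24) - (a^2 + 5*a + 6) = a^3 - 13*a^2 + 30*a - 30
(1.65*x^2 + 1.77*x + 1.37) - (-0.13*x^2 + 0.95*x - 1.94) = 1.78*x^2 + 0.82*x + 3.31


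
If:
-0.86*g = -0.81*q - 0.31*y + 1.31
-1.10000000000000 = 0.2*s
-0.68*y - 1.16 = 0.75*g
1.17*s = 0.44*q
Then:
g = -11.39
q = -14.62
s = -5.50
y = 10.85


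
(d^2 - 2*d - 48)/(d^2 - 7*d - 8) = (d + 6)/(d + 1)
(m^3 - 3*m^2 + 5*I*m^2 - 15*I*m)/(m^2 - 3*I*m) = (m^2 + m*(-3 + 5*I) - 15*I)/(m - 3*I)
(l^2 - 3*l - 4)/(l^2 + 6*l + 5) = (l - 4)/(l + 5)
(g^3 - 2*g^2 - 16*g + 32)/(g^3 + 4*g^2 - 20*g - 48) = (g^2 + 2*g - 8)/(g^2 + 8*g + 12)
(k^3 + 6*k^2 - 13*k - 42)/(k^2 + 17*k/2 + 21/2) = 2*(k^2 - k - 6)/(2*k + 3)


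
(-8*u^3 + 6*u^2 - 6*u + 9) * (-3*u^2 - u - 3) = 24*u^5 - 10*u^4 + 36*u^3 - 39*u^2 + 9*u - 27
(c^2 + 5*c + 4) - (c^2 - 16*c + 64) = 21*c - 60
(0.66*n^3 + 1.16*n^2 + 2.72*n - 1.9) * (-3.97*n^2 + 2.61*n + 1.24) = -2.6202*n^5 - 2.8826*n^4 - 6.9524*n^3 + 16.0806*n^2 - 1.5862*n - 2.356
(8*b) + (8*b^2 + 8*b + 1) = 8*b^2 + 16*b + 1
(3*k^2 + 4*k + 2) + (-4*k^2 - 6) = -k^2 + 4*k - 4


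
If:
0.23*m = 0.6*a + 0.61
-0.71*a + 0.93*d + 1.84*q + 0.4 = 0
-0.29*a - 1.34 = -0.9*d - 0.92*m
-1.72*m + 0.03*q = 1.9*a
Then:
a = -0.72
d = 0.46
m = 0.78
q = -0.73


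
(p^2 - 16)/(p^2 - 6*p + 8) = (p + 4)/(p - 2)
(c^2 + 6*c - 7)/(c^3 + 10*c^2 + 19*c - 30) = (c + 7)/(c^2 + 11*c + 30)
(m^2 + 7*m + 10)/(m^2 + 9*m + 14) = (m + 5)/(m + 7)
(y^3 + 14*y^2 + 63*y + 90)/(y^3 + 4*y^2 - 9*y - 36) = (y^2 + 11*y + 30)/(y^2 + y - 12)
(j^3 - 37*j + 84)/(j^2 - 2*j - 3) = (j^2 + 3*j - 28)/(j + 1)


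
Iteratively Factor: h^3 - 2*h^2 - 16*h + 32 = (h + 4)*(h^2 - 6*h + 8) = (h - 2)*(h + 4)*(h - 4)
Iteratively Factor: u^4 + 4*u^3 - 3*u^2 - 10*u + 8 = (u - 1)*(u^3 + 5*u^2 + 2*u - 8) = (u - 1)*(u + 4)*(u^2 + u - 2) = (u - 1)*(u + 2)*(u + 4)*(u - 1)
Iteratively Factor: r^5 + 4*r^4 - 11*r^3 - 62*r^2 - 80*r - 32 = (r + 1)*(r^4 + 3*r^3 - 14*r^2 - 48*r - 32) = (r + 1)*(r + 4)*(r^3 - r^2 - 10*r - 8) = (r - 4)*(r + 1)*(r + 4)*(r^2 + 3*r + 2) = (r - 4)*(r + 1)*(r + 2)*(r + 4)*(r + 1)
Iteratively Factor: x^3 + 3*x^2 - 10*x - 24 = (x + 4)*(x^2 - x - 6) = (x + 2)*(x + 4)*(x - 3)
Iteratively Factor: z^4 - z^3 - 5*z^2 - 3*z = (z + 1)*(z^3 - 2*z^2 - 3*z) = z*(z + 1)*(z^2 - 2*z - 3) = z*(z - 3)*(z + 1)*(z + 1)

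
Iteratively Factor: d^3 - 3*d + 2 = (d - 1)*(d^2 + d - 2) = (d - 1)^2*(d + 2)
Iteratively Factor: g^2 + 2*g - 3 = (g + 3)*(g - 1)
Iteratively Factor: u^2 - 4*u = (u - 4)*(u)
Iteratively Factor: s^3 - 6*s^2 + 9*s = (s)*(s^2 - 6*s + 9) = s*(s - 3)*(s - 3)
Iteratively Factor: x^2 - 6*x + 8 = (x - 4)*(x - 2)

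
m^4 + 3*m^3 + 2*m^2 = m^2*(m + 1)*(m + 2)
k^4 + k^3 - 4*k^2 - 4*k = k*(k - 2)*(k + 1)*(k + 2)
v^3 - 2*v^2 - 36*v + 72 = (v - 6)*(v - 2)*(v + 6)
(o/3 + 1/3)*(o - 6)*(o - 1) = o^3/3 - 2*o^2 - o/3 + 2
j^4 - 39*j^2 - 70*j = j*(j - 7)*(j + 2)*(j + 5)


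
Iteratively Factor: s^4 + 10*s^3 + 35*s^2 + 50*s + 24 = (s + 4)*(s^3 + 6*s^2 + 11*s + 6) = (s + 3)*(s + 4)*(s^2 + 3*s + 2) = (s + 2)*(s + 3)*(s + 4)*(s + 1)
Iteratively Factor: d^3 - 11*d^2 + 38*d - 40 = (d - 2)*(d^2 - 9*d + 20) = (d - 5)*(d - 2)*(d - 4)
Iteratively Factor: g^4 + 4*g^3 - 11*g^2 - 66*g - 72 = (g + 3)*(g^3 + g^2 - 14*g - 24) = (g + 2)*(g + 3)*(g^2 - g - 12) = (g - 4)*(g + 2)*(g + 3)*(g + 3)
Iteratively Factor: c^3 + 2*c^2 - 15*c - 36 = (c + 3)*(c^2 - c - 12) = (c + 3)^2*(c - 4)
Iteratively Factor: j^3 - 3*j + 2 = (j - 1)*(j^2 + j - 2) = (j - 1)^2*(j + 2)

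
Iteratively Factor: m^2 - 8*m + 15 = (m - 3)*(m - 5)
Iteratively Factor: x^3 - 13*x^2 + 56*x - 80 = (x - 5)*(x^2 - 8*x + 16) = (x - 5)*(x - 4)*(x - 4)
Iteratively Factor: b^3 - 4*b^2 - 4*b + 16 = (b - 4)*(b^2 - 4) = (b - 4)*(b + 2)*(b - 2)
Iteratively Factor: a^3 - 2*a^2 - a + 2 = (a - 2)*(a^2 - 1) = (a - 2)*(a + 1)*(a - 1)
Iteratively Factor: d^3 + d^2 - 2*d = (d + 2)*(d^2 - d) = d*(d + 2)*(d - 1)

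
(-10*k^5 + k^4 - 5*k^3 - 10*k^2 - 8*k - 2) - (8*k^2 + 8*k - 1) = -10*k^5 + k^4 - 5*k^3 - 18*k^2 - 16*k - 1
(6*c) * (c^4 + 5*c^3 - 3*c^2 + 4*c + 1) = 6*c^5 + 30*c^4 - 18*c^3 + 24*c^2 + 6*c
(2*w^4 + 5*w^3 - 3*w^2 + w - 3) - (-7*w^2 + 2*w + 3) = 2*w^4 + 5*w^3 + 4*w^2 - w - 6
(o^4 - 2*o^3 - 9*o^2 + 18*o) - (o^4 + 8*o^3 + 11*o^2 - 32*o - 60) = -10*o^3 - 20*o^2 + 50*o + 60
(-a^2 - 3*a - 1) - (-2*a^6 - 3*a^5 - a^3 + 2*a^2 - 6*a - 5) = 2*a^6 + 3*a^5 + a^3 - 3*a^2 + 3*a + 4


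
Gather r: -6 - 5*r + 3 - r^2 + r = -r^2 - 4*r - 3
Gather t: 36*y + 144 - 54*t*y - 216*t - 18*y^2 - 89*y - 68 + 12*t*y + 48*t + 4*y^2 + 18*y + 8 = t*(-42*y - 168) - 14*y^2 - 35*y + 84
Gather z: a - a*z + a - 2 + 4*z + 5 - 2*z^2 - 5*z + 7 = 2*a - 2*z^2 + z*(-a - 1) + 10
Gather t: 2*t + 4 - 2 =2*t + 2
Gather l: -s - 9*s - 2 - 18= -10*s - 20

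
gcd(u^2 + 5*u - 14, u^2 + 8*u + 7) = u + 7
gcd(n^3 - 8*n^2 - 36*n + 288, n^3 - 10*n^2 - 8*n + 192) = n^2 - 14*n + 48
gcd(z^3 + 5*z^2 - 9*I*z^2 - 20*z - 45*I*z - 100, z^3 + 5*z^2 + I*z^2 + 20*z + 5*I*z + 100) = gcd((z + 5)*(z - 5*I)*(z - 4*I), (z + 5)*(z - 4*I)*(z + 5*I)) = z^2 + z*(5 - 4*I) - 20*I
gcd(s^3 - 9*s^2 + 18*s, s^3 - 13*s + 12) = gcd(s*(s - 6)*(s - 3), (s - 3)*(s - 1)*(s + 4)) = s - 3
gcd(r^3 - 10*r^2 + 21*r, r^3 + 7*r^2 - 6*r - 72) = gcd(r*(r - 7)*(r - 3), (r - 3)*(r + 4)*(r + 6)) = r - 3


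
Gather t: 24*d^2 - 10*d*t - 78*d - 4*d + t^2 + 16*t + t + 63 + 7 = 24*d^2 - 82*d + t^2 + t*(17 - 10*d) + 70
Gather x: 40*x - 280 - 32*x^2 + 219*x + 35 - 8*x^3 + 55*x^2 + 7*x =-8*x^3 + 23*x^2 + 266*x - 245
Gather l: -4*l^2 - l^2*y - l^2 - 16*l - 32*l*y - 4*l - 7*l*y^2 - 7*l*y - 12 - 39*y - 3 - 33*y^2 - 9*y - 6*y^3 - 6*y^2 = l^2*(-y - 5) + l*(-7*y^2 - 39*y - 20) - 6*y^3 - 39*y^2 - 48*y - 15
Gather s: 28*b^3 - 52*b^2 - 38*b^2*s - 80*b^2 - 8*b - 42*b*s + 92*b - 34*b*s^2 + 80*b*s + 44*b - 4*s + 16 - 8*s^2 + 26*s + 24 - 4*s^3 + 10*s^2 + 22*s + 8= 28*b^3 - 132*b^2 + 128*b - 4*s^3 + s^2*(2 - 34*b) + s*(-38*b^2 + 38*b + 44) + 48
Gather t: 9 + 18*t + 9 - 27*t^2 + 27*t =-27*t^2 + 45*t + 18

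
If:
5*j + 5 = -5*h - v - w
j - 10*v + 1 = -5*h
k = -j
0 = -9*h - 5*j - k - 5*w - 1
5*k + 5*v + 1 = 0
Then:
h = -285/274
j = -67/274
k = 67/274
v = -609/1370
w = 2559/1370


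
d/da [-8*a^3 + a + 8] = 1 - 24*a^2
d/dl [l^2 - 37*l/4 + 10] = 2*l - 37/4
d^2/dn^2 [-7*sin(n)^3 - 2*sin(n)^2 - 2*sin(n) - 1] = 63*sin(n)^3 + 8*sin(n)^2 - 40*sin(n) - 4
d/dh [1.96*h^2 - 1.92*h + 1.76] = 3.92*h - 1.92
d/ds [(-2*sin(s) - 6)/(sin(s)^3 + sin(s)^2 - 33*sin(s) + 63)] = 4*(sin(s)^2 + 8*sin(s) + 27)*cos(s)/((sin(s) - 3)^3*(sin(s) + 7)^2)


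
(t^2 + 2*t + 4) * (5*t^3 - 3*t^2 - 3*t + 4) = 5*t^5 + 7*t^4 + 11*t^3 - 14*t^2 - 4*t + 16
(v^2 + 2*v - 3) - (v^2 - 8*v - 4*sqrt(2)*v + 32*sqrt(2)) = 4*sqrt(2)*v + 10*v - 32*sqrt(2) - 3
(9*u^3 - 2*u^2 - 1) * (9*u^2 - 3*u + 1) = 81*u^5 - 45*u^4 + 15*u^3 - 11*u^2 + 3*u - 1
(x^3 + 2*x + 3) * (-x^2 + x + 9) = -x^5 + x^4 + 7*x^3 - x^2 + 21*x + 27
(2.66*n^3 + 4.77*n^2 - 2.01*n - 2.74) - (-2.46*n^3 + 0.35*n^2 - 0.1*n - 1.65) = 5.12*n^3 + 4.42*n^2 - 1.91*n - 1.09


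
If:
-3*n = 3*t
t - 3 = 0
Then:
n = -3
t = 3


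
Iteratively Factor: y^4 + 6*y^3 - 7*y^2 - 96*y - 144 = (y + 3)*(y^3 + 3*y^2 - 16*y - 48) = (y + 3)^2*(y^2 - 16) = (y + 3)^2*(y + 4)*(y - 4)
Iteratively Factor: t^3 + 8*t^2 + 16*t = (t + 4)*(t^2 + 4*t) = (t + 4)^2*(t)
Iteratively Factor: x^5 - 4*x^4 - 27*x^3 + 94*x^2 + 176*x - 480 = (x - 2)*(x^4 - 2*x^3 - 31*x^2 + 32*x + 240) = (x - 2)*(x + 3)*(x^3 - 5*x^2 - 16*x + 80) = (x - 4)*(x - 2)*(x + 3)*(x^2 - x - 20) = (x - 5)*(x - 4)*(x - 2)*(x + 3)*(x + 4)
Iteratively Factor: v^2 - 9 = (v - 3)*(v + 3)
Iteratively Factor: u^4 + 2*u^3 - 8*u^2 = (u + 4)*(u^3 - 2*u^2) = u*(u + 4)*(u^2 - 2*u) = u^2*(u + 4)*(u - 2)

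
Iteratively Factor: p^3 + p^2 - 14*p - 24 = (p + 3)*(p^2 - 2*p - 8) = (p + 2)*(p + 3)*(p - 4)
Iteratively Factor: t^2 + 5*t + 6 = (t + 3)*(t + 2)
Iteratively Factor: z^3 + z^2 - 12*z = (z - 3)*(z^2 + 4*z) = z*(z - 3)*(z + 4)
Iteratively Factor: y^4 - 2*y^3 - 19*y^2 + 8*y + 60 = (y - 5)*(y^3 + 3*y^2 - 4*y - 12) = (y - 5)*(y + 2)*(y^2 + y - 6) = (y - 5)*(y + 2)*(y + 3)*(y - 2)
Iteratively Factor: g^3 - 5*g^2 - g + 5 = (g - 1)*(g^2 - 4*g - 5) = (g - 5)*(g - 1)*(g + 1)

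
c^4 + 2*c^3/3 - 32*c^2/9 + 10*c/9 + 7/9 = (c - 1)^2*(c + 1/3)*(c + 7/3)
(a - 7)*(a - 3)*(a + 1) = a^3 - 9*a^2 + 11*a + 21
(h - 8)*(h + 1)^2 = h^3 - 6*h^2 - 15*h - 8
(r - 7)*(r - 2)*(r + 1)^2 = r^4 - 7*r^3 - 3*r^2 + 19*r + 14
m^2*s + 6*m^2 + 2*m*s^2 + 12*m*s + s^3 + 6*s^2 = (m + s)^2*(s + 6)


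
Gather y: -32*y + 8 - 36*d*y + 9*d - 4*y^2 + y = 9*d - 4*y^2 + y*(-36*d - 31) + 8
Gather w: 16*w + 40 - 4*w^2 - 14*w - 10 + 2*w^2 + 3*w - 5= -2*w^2 + 5*w + 25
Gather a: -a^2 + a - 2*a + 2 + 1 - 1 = -a^2 - a + 2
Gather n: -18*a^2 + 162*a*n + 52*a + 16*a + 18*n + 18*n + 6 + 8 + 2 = -18*a^2 + 68*a + n*(162*a + 36) + 16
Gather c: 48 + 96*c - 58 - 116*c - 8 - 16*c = -36*c - 18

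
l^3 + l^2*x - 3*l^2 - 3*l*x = l*(l - 3)*(l + x)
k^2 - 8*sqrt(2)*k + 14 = (k - 7*sqrt(2))*(k - sqrt(2))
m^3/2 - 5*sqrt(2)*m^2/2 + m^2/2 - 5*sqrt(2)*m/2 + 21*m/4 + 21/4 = (m/2 + 1/2)*(m - 7*sqrt(2)/2)*(m - 3*sqrt(2)/2)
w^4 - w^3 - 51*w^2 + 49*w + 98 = (w - 7)*(w - 2)*(w + 1)*(w + 7)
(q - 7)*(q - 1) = q^2 - 8*q + 7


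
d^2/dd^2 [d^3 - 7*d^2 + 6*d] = 6*d - 14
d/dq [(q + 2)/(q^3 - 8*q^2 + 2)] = (q^3 - 8*q^2 - q*(q + 2)*(3*q - 16) + 2)/(q^3 - 8*q^2 + 2)^2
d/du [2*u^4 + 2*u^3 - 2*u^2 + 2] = 2*u*(4*u^2 + 3*u - 2)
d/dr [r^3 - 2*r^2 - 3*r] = 3*r^2 - 4*r - 3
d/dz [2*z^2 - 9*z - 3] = 4*z - 9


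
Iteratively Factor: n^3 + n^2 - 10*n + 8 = (n + 4)*(n^2 - 3*n + 2) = (n - 1)*(n + 4)*(n - 2)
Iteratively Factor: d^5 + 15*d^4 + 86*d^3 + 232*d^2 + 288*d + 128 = (d + 2)*(d^4 + 13*d^3 + 60*d^2 + 112*d + 64) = (d + 2)*(d + 4)*(d^3 + 9*d^2 + 24*d + 16) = (d + 2)*(d + 4)^2*(d^2 + 5*d + 4) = (d + 2)*(d + 4)^3*(d + 1)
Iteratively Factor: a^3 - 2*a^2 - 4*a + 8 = (a + 2)*(a^2 - 4*a + 4) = (a - 2)*(a + 2)*(a - 2)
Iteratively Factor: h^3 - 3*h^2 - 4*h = (h - 4)*(h^2 + h) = h*(h - 4)*(h + 1)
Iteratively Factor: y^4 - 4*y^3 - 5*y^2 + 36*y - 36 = (y - 2)*(y^3 - 2*y^2 - 9*y + 18) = (y - 3)*(y - 2)*(y^2 + y - 6) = (y - 3)*(y - 2)*(y + 3)*(y - 2)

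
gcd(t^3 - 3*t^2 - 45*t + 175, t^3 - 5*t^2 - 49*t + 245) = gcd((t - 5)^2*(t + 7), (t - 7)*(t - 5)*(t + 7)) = t^2 + 2*t - 35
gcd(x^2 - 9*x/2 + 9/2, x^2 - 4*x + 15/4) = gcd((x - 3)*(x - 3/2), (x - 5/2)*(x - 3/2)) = x - 3/2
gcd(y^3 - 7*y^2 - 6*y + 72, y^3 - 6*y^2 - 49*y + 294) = y - 6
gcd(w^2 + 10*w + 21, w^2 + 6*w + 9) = w + 3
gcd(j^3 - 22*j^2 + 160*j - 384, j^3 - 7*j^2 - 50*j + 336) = j^2 - 14*j + 48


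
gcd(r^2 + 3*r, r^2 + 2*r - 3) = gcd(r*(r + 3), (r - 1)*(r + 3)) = r + 3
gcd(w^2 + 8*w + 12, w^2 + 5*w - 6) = w + 6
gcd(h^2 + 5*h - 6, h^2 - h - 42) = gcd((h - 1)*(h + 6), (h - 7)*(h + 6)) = h + 6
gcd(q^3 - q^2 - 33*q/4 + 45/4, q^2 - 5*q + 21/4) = q - 3/2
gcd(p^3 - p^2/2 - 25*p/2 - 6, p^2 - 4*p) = p - 4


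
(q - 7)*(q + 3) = q^2 - 4*q - 21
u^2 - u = u*(u - 1)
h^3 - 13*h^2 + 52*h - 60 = (h - 6)*(h - 5)*(h - 2)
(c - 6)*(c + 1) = c^2 - 5*c - 6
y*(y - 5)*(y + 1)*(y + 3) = y^4 - y^3 - 17*y^2 - 15*y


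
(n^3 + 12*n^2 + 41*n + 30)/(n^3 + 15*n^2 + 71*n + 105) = (n^2 + 7*n + 6)/(n^2 + 10*n + 21)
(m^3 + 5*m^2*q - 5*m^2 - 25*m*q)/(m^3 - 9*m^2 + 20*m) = (m + 5*q)/(m - 4)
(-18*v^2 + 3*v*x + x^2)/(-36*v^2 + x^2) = (-3*v + x)/(-6*v + x)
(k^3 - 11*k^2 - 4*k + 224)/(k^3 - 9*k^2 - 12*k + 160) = (k - 7)/(k - 5)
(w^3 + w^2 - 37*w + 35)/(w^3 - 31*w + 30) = (w + 7)/(w + 6)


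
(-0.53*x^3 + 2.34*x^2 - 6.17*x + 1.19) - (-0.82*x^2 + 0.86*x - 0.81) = -0.53*x^3 + 3.16*x^2 - 7.03*x + 2.0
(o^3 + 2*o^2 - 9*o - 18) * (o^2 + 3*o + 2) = o^5 + 5*o^4 - o^3 - 41*o^2 - 72*o - 36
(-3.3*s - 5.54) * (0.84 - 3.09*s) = 10.197*s^2 + 14.3466*s - 4.6536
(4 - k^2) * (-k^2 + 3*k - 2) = k^4 - 3*k^3 - 2*k^2 + 12*k - 8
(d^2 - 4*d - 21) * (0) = 0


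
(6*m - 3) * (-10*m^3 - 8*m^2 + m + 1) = -60*m^4 - 18*m^3 + 30*m^2 + 3*m - 3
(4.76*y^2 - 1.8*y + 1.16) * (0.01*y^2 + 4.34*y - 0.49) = 0.0476*y^4 + 20.6404*y^3 - 10.1328*y^2 + 5.9164*y - 0.5684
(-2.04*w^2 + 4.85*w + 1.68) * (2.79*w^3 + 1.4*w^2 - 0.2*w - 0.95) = -5.6916*w^5 + 10.6755*w^4 + 11.8852*w^3 + 3.32*w^2 - 4.9435*w - 1.596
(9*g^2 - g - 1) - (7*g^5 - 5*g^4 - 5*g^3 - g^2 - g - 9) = -7*g^5 + 5*g^4 + 5*g^3 + 10*g^2 + 8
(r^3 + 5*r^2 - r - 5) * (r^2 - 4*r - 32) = r^5 + r^4 - 53*r^3 - 161*r^2 + 52*r + 160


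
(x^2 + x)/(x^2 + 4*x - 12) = x*(x + 1)/(x^2 + 4*x - 12)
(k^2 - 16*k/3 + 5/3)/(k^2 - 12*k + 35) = (k - 1/3)/(k - 7)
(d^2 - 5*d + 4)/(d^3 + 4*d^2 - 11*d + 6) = (d - 4)/(d^2 + 5*d - 6)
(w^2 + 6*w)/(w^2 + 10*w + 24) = w/(w + 4)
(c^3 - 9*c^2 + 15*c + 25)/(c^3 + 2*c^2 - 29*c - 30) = (c - 5)/(c + 6)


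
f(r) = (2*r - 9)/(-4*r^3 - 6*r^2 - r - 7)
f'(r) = (2*r - 9)*(12*r^2 + 12*r + 1)/(-4*r^3 - 6*r^2 - r - 7)^2 + 2/(-4*r^3 - 6*r^2 - r - 7) = (-8*r^3 - 12*r^2 - 2*r + (2*r - 9)*(12*r^2 + 12*r + 1) - 14)/(4*r^3 + 6*r^2 + r + 7)^2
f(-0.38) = 1.34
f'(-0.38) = 0.06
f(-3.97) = -0.11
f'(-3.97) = -0.09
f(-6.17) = -0.03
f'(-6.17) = -0.01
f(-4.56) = -0.07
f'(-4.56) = -0.05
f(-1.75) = 5.71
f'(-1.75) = -44.67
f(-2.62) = -0.54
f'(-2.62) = -0.99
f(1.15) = 0.30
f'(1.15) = -0.51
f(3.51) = 0.01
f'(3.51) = -0.01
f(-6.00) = -0.03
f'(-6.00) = -0.02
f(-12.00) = -0.00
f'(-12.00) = 0.00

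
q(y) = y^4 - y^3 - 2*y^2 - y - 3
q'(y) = 4*y^3 - 3*y^2 - 4*y - 1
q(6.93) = 1867.60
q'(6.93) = 1158.46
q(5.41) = 631.34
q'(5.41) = 522.92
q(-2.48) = 40.26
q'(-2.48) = -70.54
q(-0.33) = -2.84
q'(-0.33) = -0.15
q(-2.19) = 23.10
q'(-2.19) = -48.64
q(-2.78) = 65.54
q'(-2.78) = -99.01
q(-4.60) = 504.36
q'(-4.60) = -435.42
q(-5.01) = 707.58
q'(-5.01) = -559.27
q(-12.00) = 22185.00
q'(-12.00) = -7297.00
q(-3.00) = 90.00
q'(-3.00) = -124.00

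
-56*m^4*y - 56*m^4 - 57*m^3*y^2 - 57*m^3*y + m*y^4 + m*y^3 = (-8*m + y)*(m + y)*(7*m + y)*(m*y + m)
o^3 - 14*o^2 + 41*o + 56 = (o - 8)*(o - 7)*(o + 1)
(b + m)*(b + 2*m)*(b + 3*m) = b^3 + 6*b^2*m + 11*b*m^2 + 6*m^3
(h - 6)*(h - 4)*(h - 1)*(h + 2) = h^4 - 9*h^3 + 12*h^2 + 44*h - 48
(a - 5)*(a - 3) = a^2 - 8*a + 15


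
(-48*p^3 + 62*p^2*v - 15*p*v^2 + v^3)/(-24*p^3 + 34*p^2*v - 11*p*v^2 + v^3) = (8*p - v)/(4*p - v)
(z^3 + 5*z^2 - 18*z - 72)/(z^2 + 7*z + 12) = (z^2 + 2*z - 24)/(z + 4)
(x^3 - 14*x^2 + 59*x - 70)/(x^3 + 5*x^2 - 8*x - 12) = (x^2 - 12*x + 35)/(x^2 + 7*x + 6)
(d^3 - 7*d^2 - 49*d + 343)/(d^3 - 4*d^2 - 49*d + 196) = (d - 7)/(d - 4)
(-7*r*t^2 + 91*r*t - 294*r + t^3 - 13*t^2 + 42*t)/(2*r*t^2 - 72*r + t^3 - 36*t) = (-7*r*t + 49*r + t^2 - 7*t)/(2*r*t + 12*r + t^2 + 6*t)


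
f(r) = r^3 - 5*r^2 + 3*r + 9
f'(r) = 3*r^2 - 10*r + 3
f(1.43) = 5.99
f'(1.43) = -5.17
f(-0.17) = 8.34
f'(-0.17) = 4.79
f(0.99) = 8.04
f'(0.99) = -3.96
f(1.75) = 4.30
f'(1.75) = -5.31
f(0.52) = 9.35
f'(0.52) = -1.39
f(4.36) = 9.91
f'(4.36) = 16.43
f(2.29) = 1.66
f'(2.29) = -4.17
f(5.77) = 51.95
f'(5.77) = 45.18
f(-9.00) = -1152.00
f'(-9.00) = 336.00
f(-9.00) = -1152.00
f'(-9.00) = 336.00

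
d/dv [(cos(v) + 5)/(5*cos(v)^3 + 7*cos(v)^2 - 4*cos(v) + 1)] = 16*(155*cos(v)/2 + 41*cos(2*v) + 5*cos(3*v)/2 + 20)*sin(v)/(cos(v) - 14*cos(2*v) - 5*cos(3*v) - 18)^2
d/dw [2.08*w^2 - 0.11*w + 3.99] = 4.16*w - 0.11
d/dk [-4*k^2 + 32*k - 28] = 32 - 8*k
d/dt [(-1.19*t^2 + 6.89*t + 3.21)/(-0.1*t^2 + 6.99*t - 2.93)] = (-7.6291*t^2 + 7.6154*t - 42.6256)/(0.01*t^4 - 1.398*t^3 + 49.4461*t^2 - 40.9614*t + 8.5849)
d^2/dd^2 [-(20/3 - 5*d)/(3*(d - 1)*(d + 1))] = 10*(3*d^3 - 12*d^2 + 9*d - 4)/(9*(d^6 - 3*d^4 + 3*d^2 - 1))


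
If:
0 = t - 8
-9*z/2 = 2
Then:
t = 8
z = -4/9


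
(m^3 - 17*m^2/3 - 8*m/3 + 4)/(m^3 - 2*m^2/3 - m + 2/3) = (m - 6)/(m - 1)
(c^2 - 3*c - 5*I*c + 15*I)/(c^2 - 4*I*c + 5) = (c - 3)/(c + I)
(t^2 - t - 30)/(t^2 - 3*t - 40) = (t - 6)/(t - 8)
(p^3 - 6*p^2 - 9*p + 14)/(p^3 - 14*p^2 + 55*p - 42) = (p + 2)/(p - 6)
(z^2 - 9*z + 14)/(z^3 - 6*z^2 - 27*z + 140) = (z - 2)/(z^2 + z - 20)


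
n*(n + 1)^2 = n^3 + 2*n^2 + n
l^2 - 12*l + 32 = (l - 8)*(l - 4)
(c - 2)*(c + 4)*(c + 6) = c^3 + 8*c^2 + 4*c - 48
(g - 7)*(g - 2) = g^2 - 9*g + 14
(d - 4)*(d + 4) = d^2 - 16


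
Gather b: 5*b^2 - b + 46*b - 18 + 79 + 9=5*b^2 + 45*b + 70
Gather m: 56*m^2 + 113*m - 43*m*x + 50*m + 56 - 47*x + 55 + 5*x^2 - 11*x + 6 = 56*m^2 + m*(163 - 43*x) + 5*x^2 - 58*x + 117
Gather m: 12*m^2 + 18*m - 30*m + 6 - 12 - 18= 12*m^2 - 12*m - 24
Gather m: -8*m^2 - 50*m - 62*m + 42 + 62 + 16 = -8*m^2 - 112*m + 120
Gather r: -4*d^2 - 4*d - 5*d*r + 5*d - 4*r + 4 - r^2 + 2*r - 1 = -4*d^2 + d - r^2 + r*(-5*d - 2) + 3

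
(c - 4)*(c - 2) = c^2 - 6*c + 8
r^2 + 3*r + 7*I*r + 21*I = (r + 3)*(r + 7*I)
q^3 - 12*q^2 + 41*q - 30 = (q - 6)*(q - 5)*(q - 1)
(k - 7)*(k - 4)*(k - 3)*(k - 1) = k^4 - 15*k^3 + 75*k^2 - 145*k + 84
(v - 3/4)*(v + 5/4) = v^2 + v/2 - 15/16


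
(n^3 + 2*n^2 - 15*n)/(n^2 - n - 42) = n*(-n^2 - 2*n + 15)/(-n^2 + n + 42)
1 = 1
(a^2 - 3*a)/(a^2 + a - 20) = a*(a - 3)/(a^2 + a - 20)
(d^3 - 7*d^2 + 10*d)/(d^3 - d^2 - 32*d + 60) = d/(d + 6)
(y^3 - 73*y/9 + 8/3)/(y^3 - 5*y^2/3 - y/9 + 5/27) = 3*(3*y^2 + y - 24)/(9*y^2 - 12*y - 5)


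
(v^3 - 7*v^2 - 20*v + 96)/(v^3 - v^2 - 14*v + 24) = (v - 8)/(v - 2)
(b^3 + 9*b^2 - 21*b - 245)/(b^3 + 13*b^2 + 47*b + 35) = (b^2 + 2*b - 35)/(b^2 + 6*b + 5)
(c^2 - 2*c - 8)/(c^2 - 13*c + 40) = (c^2 - 2*c - 8)/(c^2 - 13*c + 40)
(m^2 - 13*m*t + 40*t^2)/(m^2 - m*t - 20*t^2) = (m - 8*t)/(m + 4*t)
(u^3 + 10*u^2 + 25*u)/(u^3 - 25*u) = (u + 5)/(u - 5)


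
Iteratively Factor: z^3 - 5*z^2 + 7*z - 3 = (z - 1)*(z^2 - 4*z + 3) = (z - 3)*(z - 1)*(z - 1)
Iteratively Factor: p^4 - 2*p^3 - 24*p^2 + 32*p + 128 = (p - 4)*(p^3 + 2*p^2 - 16*p - 32) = (p - 4)*(p + 2)*(p^2 - 16) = (p - 4)*(p + 2)*(p + 4)*(p - 4)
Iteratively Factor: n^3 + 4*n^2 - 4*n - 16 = (n + 2)*(n^2 + 2*n - 8) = (n - 2)*(n + 2)*(n + 4)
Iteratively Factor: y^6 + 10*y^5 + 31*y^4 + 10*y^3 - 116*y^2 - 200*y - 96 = (y + 2)*(y^5 + 8*y^4 + 15*y^3 - 20*y^2 - 76*y - 48) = (y + 2)*(y + 3)*(y^4 + 5*y^3 - 20*y - 16) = (y + 2)^2*(y + 3)*(y^3 + 3*y^2 - 6*y - 8) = (y + 1)*(y + 2)^2*(y + 3)*(y^2 + 2*y - 8) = (y + 1)*(y + 2)^2*(y + 3)*(y + 4)*(y - 2)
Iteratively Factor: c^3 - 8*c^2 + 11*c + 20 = (c - 4)*(c^2 - 4*c - 5) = (c - 5)*(c - 4)*(c + 1)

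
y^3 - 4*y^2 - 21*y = y*(y - 7)*(y + 3)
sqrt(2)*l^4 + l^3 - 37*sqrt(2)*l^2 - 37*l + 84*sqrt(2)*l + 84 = (l - 4)*(l - 3)*(l + 7)*(sqrt(2)*l + 1)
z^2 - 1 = (z - 1)*(z + 1)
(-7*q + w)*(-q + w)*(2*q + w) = 14*q^3 - 9*q^2*w - 6*q*w^2 + w^3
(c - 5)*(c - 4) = c^2 - 9*c + 20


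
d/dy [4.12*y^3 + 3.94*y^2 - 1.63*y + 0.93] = 12.36*y^2 + 7.88*y - 1.63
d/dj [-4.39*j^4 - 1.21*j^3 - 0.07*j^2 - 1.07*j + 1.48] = -17.56*j^3 - 3.63*j^2 - 0.14*j - 1.07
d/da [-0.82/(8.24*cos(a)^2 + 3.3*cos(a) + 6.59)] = -(13.5136*cos(a) + 2.706)*sin(a)/(8.24*cos(a)^2 + 3.3*cos(a) + 6.59)^2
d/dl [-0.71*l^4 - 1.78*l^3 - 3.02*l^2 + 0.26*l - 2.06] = -2.84*l^3 - 5.34*l^2 - 6.04*l + 0.26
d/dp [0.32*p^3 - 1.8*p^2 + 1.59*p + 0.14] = 0.96*p^2 - 3.6*p + 1.59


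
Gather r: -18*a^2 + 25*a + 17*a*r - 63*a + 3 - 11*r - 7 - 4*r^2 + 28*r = -18*a^2 - 38*a - 4*r^2 + r*(17*a + 17) - 4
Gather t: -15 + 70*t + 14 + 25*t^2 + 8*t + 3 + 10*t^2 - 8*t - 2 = 35*t^2 + 70*t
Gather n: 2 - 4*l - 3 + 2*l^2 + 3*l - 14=2*l^2 - l - 15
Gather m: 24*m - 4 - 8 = 24*m - 12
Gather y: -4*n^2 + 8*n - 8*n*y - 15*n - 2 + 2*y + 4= -4*n^2 - 7*n + y*(2 - 8*n) + 2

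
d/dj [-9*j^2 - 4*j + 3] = -18*j - 4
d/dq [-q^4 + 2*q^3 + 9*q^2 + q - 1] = -4*q^3 + 6*q^2 + 18*q + 1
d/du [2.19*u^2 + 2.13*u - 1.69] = 4.38*u + 2.13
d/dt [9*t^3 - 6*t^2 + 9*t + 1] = 27*t^2 - 12*t + 9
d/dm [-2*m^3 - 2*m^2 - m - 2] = -6*m^2 - 4*m - 1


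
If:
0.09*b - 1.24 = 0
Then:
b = 13.78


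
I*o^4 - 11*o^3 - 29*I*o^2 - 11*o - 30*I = (o + I)*(o + 5*I)*(o + 6*I)*(I*o + 1)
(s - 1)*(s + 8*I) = s^2 - s + 8*I*s - 8*I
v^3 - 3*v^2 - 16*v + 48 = (v - 4)*(v - 3)*(v + 4)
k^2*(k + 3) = k^3 + 3*k^2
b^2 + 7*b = b*(b + 7)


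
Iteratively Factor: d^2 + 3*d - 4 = (d - 1)*(d + 4)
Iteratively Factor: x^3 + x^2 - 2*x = (x)*(x^2 + x - 2) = x*(x + 2)*(x - 1)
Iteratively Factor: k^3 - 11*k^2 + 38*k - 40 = (k - 2)*(k^2 - 9*k + 20) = (k - 4)*(k - 2)*(k - 5)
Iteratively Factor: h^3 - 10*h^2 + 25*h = (h - 5)*(h^2 - 5*h) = (h - 5)^2*(h)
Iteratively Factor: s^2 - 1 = (s + 1)*(s - 1)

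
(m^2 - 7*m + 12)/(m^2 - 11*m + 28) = (m - 3)/(m - 7)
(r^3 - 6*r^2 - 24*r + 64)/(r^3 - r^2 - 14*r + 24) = (r - 8)/(r - 3)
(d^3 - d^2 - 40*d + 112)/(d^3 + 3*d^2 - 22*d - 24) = (d^2 + 3*d - 28)/(d^2 + 7*d + 6)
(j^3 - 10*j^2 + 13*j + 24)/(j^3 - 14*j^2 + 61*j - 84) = (j^2 - 7*j - 8)/(j^2 - 11*j + 28)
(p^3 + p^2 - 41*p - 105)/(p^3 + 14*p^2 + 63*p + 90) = (p - 7)/(p + 6)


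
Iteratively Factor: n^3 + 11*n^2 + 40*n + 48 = (n + 4)*(n^2 + 7*n + 12) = (n + 3)*(n + 4)*(n + 4)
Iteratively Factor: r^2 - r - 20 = (r - 5)*(r + 4)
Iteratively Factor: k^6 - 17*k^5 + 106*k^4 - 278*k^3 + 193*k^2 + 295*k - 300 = (k - 5)*(k^5 - 12*k^4 + 46*k^3 - 48*k^2 - 47*k + 60) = (k - 5)*(k - 3)*(k^4 - 9*k^3 + 19*k^2 + 9*k - 20) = (k - 5)*(k - 3)*(k - 1)*(k^3 - 8*k^2 + 11*k + 20) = (k - 5)*(k - 3)*(k - 1)*(k + 1)*(k^2 - 9*k + 20) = (k - 5)*(k - 4)*(k - 3)*(k - 1)*(k + 1)*(k - 5)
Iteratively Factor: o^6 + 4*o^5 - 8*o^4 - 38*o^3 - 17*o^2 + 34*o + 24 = (o + 1)*(o^5 + 3*o^4 - 11*o^3 - 27*o^2 + 10*o + 24) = (o + 1)^2*(o^4 + 2*o^3 - 13*o^2 - 14*o + 24) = (o + 1)^2*(o + 2)*(o^3 - 13*o + 12) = (o - 1)*(o + 1)^2*(o + 2)*(o^2 + o - 12) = (o - 1)*(o + 1)^2*(o + 2)*(o + 4)*(o - 3)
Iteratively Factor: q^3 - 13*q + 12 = (q - 1)*(q^2 + q - 12) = (q - 3)*(q - 1)*(q + 4)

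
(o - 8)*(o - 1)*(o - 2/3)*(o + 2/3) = o^4 - 9*o^3 + 68*o^2/9 + 4*o - 32/9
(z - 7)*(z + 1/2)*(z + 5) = z^3 - 3*z^2/2 - 36*z - 35/2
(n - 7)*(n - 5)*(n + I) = n^3 - 12*n^2 + I*n^2 + 35*n - 12*I*n + 35*I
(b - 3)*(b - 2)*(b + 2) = b^3 - 3*b^2 - 4*b + 12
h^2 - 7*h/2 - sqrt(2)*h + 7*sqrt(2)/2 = (h - 7/2)*(h - sqrt(2))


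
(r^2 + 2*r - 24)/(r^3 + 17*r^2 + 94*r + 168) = (r - 4)/(r^2 + 11*r + 28)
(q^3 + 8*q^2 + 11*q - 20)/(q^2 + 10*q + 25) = (q^2 + 3*q - 4)/(q + 5)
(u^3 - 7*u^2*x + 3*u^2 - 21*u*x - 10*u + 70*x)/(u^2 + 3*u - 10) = u - 7*x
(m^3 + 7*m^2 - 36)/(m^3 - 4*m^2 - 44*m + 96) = (m + 3)/(m - 8)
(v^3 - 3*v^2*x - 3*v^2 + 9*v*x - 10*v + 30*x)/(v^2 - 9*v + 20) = (v^2 - 3*v*x + 2*v - 6*x)/(v - 4)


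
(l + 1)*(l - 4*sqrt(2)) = l^2 - 4*sqrt(2)*l + l - 4*sqrt(2)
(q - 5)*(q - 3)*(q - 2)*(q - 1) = q^4 - 11*q^3 + 41*q^2 - 61*q + 30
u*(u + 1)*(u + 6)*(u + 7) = u^4 + 14*u^3 + 55*u^2 + 42*u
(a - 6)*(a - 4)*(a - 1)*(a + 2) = a^4 - 9*a^3 + 12*a^2 + 44*a - 48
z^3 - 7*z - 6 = (z - 3)*(z + 1)*(z + 2)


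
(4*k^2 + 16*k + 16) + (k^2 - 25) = 5*k^2 + 16*k - 9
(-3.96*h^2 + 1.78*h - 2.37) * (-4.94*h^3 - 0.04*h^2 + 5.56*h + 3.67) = 19.5624*h^5 - 8.6348*h^4 - 10.381*h^3 - 4.5416*h^2 - 6.6446*h - 8.6979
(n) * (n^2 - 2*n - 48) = n^3 - 2*n^2 - 48*n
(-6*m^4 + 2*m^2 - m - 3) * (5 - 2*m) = 12*m^5 - 30*m^4 - 4*m^3 + 12*m^2 + m - 15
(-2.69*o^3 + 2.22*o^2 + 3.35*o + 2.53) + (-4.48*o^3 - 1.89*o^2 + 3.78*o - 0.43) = -7.17*o^3 + 0.33*o^2 + 7.13*o + 2.1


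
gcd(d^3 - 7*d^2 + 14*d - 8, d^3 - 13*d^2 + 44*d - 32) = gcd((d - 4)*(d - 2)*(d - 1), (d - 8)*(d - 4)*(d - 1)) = d^2 - 5*d + 4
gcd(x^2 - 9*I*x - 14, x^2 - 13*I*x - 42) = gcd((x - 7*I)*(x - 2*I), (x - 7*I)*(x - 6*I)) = x - 7*I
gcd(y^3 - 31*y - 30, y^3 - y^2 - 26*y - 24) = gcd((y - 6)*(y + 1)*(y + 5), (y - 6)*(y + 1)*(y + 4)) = y^2 - 5*y - 6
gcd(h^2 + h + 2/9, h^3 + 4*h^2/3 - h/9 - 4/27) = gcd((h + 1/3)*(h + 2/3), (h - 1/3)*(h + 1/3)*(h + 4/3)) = h + 1/3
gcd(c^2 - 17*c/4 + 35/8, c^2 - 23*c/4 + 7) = c - 7/4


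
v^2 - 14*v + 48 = (v - 8)*(v - 6)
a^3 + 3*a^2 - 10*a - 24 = (a - 3)*(a + 2)*(a + 4)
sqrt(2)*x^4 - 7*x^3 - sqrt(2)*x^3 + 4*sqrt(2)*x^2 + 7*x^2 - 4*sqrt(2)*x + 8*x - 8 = (x - 1)*(x - 2*sqrt(2))^2*(sqrt(2)*x + 1)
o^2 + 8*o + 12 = (o + 2)*(o + 6)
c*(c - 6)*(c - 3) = c^3 - 9*c^2 + 18*c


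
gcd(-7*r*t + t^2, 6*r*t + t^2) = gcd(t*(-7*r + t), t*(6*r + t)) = t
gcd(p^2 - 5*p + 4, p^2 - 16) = p - 4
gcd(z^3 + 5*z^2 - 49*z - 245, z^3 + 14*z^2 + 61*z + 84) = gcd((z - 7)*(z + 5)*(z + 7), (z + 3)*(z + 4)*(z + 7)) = z + 7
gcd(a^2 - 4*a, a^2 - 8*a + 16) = a - 4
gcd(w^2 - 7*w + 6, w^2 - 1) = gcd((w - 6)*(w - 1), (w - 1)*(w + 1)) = w - 1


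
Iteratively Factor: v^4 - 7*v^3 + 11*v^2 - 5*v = (v - 5)*(v^3 - 2*v^2 + v) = v*(v - 5)*(v^2 - 2*v + 1) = v*(v - 5)*(v - 1)*(v - 1)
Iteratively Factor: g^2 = (g)*(g)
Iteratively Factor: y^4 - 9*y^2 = (y + 3)*(y^3 - 3*y^2) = y*(y + 3)*(y^2 - 3*y) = y^2*(y + 3)*(y - 3)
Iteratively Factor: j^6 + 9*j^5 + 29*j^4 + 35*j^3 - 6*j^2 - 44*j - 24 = (j + 1)*(j^5 + 8*j^4 + 21*j^3 + 14*j^2 - 20*j - 24) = (j + 1)*(j + 2)*(j^4 + 6*j^3 + 9*j^2 - 4*j - 12) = (j + 1)*(j + 2)*(j + 3)*(j^3 + 3*j^2 - 4) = (j + 1)*(j + 2)^2*(j + 3)*(j^2 + j - 2) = (j + 1)*(j + 2)^3*(j + 3)*(j - 1)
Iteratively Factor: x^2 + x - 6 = (x + 3)*(x - 2)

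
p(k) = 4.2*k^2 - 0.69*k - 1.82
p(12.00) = 594.70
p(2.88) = 31.03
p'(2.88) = 23.50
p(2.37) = 20.14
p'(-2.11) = -18.41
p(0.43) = -1.34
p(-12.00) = 611.26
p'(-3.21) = -27.65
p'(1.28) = 10.06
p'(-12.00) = -101.49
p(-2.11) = 18.33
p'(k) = 8.4*k - 0.69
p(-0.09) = -1.72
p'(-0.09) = -1.45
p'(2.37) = 19.22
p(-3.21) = 43.67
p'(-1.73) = -15.22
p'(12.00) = 100.11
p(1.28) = 4.18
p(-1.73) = 11.94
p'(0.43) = 2.92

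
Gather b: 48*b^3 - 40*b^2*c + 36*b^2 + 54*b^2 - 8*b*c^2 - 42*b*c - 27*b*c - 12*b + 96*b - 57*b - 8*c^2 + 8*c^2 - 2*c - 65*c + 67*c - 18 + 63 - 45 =48*b^3 + b^2*(90 - 40*c) + b*(-8*c^2 - 69*c + 27)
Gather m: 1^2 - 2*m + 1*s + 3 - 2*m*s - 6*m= m*(-2*s - 8) + s + 4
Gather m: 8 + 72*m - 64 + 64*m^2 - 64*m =64*m^2 + 8*m - 56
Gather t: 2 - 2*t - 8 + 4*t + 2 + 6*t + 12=8*t + 8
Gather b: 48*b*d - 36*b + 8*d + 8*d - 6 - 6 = b*(48*d - 36) + 16*d - 12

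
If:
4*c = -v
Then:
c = -v/4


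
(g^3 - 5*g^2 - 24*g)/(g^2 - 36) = g*(g^2 - 5*g - 24)/(g^2 - 36)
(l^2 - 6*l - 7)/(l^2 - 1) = (l - 7)/(l - 1)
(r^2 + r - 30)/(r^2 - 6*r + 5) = (r + 6)/(r - 1)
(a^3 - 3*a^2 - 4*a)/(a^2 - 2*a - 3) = a*(a - 4)/(a - 3)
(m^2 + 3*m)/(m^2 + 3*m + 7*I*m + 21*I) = m/(m + 7*I)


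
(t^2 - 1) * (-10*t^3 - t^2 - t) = -10*t^5 - t^4 + 9*t^3 + t^2 + t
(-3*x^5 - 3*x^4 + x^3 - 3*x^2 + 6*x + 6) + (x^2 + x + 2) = -3*x^5 - 3*x^4 + x^3 - 2*x^2 + 7*x + 8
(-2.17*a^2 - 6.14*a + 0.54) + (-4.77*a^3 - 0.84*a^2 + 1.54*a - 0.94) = -4.77*a^3 - 3.01*a^2 - 4.6*a - 0.4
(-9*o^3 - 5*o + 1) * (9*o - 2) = -81*o^4 + 18*o^3 - 45*o^2 + 19*o - 2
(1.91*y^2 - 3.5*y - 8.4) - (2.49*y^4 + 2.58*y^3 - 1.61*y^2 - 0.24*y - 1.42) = -2.49*y^4 - 2.58*y^3 + 3.52*y^2 - 3.26*y - 6.98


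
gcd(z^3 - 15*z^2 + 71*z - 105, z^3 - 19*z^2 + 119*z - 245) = z^2 - 12*z + 35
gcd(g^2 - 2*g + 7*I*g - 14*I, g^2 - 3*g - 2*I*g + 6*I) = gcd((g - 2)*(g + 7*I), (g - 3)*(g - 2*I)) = 1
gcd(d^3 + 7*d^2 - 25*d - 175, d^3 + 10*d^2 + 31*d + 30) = d + 5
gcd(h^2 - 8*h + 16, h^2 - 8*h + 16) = h^2 - 8*h + 16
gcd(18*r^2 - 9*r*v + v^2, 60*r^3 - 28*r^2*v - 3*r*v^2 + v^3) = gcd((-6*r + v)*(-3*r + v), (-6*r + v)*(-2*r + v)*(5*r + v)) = 6*r - v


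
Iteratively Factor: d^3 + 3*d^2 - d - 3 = (d - 1)*(d^2 + 4*d + 3) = (d - 1)*(d + 1)*(d + 3)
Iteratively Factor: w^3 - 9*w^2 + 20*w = (w - 4)*(w^2 - 5*w) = w*(w - 4)*(w - 5)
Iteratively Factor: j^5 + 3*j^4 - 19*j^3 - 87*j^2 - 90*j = (j)*(j^4 + 3*j^3 - 19*j^2 - 87*j - 90) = j*(j + 3)*(j^3 - 19*j - 30) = j*(j - 5)*(j + 3)*(j^2 + 5*j + 6) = j*(j - 5)*(j + 3)^2*(j + 2)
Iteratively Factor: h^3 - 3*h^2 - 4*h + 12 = (h - 3)*(h^2 - 4) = (h - 3)*(h + 2)*(h - 2)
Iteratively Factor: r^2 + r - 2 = (r - 1)*(r + 2)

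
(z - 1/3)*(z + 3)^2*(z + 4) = z^4 + 29*z^3/3 + 89*z^2/3 + 25*z - 12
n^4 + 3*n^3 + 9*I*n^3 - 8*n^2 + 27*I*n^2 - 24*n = n*(n + 3)*(n + I)*(n + 8*I)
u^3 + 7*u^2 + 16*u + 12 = (u + 2)^2*(u + 3)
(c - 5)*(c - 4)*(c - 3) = c^3 - 12*c^2 + 47*c - 60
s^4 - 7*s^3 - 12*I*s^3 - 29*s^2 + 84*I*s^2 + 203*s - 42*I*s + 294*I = (s - 7)*(s - 7*I)*(s - 6*I)*(s + I)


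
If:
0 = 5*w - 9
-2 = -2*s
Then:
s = 1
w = 9/5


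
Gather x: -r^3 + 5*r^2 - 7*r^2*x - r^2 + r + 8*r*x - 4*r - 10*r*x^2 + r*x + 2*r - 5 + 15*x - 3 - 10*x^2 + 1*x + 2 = -r^3 + 4*r^2 - r + x^2*(-10*r - 10) + x*(-7*r^2 + 9*r + 16) - 6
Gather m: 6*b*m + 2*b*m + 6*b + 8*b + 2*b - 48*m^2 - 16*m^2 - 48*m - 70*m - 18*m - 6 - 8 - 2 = 16*b - 64*m^2 + m*(8*b - 136) - 16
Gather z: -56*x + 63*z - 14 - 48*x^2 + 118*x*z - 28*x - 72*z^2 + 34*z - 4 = -48*x^2 - 84*x - 72*z^2 + z*(118*x + 97) - 18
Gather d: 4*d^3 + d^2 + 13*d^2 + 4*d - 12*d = 4*d^3 + 14*d^2 - 8*d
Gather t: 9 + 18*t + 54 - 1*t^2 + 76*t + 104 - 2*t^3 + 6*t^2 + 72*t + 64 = -2*t^3 + 5*t^2 + 166*t + 231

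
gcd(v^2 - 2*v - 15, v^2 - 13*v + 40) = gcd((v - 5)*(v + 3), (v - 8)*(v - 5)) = v - 5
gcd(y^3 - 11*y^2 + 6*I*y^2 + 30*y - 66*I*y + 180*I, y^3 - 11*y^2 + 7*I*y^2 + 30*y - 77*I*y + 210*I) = y^2 - 11*y + 30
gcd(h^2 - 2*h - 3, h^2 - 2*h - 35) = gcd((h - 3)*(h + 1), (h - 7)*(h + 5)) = 1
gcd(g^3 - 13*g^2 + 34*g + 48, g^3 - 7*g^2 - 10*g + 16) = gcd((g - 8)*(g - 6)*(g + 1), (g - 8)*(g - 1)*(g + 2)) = g - 8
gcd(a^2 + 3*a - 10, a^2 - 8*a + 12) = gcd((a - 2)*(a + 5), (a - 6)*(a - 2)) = a - 2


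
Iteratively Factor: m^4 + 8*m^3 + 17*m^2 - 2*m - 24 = (m + 4)*(m^3 + 4*m^2 + m - 6) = (m + 2)*(m + 4)*(m^2 + 2*m - 3) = (m - 1)*(m + 2)*(m + 4)*(m + 3)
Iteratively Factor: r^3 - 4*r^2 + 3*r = (r - 1)*(r^2 - 3*r) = (r - 3)*(r - 1)*(r)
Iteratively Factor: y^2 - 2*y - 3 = (y - 3)*(y + 1)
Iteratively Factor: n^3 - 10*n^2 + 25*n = (n - 5)*(n^2 - 5*n) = (n - 5)^2*(n)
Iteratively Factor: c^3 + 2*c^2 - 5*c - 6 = (c + 3)*(c^2 - c - 2) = (c - 2)*(c + 3)*(c + 1)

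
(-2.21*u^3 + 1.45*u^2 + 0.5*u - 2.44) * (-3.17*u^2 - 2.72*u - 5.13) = 7.0057*u^5 + 1.4147*u^4 + 5.8083*u^3 - 1.0637*u^2 + 4.0718*u + 12.5172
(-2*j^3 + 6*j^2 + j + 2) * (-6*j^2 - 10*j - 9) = 12*j^5 - 16*j^4 - 48*j^3 - 76*j^2 - 29*j - 18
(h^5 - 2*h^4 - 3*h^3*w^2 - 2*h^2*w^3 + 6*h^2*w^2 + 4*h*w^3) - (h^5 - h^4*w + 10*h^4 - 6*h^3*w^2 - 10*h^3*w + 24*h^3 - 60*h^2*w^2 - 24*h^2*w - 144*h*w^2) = h^4*w - 12*h^4 + 3*h^3*w^2 + 10*h^3*w - 24*h^3 - 2*h^2*w^3 + 66*h^2*w^2 + 24*h^2*w + 4*h*w^3 + 144*h*w^2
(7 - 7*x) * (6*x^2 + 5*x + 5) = -42*x^3 + 7*x^2 + 35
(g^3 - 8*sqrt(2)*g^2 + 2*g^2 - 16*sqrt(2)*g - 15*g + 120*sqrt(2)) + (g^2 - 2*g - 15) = g^3 - 8*sqrt(2)*g^2 + 3*g^2 - 16*sqrt(2)*g - 17*g - 15 + 120*sqrt(2)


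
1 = 1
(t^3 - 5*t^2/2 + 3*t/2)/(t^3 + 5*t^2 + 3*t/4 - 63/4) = 2*t*(t - 1)/(2*t^2 + 13*t + 21)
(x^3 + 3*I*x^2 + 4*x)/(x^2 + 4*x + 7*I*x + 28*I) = x*(x^2 + 3*I*x + 4)/(x^2 + x*(4 + 7*I) + 28*I)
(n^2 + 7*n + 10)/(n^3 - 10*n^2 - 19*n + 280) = (n + 2)/(n^2 - 15*n + 56)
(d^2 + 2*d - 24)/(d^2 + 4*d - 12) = (d - 4)/(d - 2)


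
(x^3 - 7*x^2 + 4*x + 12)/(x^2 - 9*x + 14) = (x^2 - 5*x - 6)/(x - 7)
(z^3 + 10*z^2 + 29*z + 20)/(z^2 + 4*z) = z + 6 + 5/z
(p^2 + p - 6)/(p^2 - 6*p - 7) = (-p^2 - p + 6)/(-p^2 + 6*p + 7)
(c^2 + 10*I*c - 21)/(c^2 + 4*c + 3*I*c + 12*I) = (c + 7*I)/(c + 4)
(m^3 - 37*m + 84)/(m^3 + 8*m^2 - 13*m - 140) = (m - 3)/(m + 5)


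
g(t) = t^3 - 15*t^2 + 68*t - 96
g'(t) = 3*t^2 - 30*t + 68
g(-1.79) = -271.52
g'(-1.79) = 131.31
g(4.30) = -1.44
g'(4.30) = -5.53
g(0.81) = -50.23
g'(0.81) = 45.67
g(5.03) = -6.21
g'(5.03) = -7.00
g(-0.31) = -118.55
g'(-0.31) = 77.59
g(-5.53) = -1099.87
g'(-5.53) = 325.64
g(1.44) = -26.20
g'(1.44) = 31.02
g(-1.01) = -181.01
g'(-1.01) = 101.36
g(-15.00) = -7866.00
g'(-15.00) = 1193.00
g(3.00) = 0.00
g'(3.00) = 5.00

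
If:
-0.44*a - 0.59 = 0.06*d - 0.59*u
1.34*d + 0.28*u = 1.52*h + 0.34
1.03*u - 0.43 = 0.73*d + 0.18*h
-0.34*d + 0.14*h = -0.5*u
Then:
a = -1.55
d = -0.69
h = -0.87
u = -0.23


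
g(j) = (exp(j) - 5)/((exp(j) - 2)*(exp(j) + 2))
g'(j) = -(exp(j) - 5)*exp(j)/((exp(j) - 2)*(exp(j) + 2)^2) - (exp(j) - 5)*exp(j)/((exp(j) - 2)^2*(exp(j) + 2)) + exp(j)/((exp(j) - 2)*(exp(j) + 2)) = (-exp(2*j) + 10*exp(j) - 4)*exp(j)/(exp(4*j) - 8*exp(2*j) + 16)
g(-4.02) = 1.25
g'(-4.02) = -0.00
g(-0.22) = 1.25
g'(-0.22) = 0.24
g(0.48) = 2.44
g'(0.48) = 8.01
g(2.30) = 0.05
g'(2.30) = -0.00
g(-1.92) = 1.22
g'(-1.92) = -0.02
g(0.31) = 1.70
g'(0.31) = 2.31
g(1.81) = 0.03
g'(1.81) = 0.11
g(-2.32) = 1.23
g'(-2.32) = -0.02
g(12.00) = 0.00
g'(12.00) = 0.00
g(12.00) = 0.00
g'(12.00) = 0.00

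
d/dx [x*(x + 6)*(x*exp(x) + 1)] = x^3*exp(x) + 9*x^2*exp(x) + 12*x*exp(x) + 2*x + 6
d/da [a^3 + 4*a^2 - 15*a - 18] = 3*a^2 + 8*a - 15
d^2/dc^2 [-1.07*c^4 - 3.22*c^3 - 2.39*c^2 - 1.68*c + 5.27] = -12.84*c^2 - 19.32*c - 4.78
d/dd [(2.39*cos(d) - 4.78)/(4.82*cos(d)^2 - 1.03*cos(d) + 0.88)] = (11.5198*cos(d)^2 - 46.0792*cos(d) + 2.8202)*sin(d)/(23.2324*cos(d)^4 - 9.9292*cos(d)^3 + 9.5441*cos(d)^2 - 1.8128*cos(d) + 0.7744)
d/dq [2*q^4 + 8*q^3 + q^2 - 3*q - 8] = 8*q^3 + 24*q^2 + 2*q - 3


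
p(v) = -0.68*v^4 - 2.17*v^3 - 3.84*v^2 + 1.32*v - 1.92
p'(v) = -2.72*v^3 - 6.51*v^2 - 7.68*v + 1.32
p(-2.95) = -35.02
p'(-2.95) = 37.15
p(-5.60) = -417.39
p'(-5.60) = 317.85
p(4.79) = -680.16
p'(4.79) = -483.77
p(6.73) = -2223.41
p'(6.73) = -1174.34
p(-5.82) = -492.08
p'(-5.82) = 361.72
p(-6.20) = -645.33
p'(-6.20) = 446.94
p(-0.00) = -1.92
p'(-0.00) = 1.32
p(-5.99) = -556.65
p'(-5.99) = 398.33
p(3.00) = -146.19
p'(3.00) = -153.75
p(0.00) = -1.92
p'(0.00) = 1.32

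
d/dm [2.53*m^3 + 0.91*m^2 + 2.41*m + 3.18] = 7.59*m^2 + 1.82*m + 2.41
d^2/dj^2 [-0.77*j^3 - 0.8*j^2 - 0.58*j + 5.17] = -4.62*j - 1.6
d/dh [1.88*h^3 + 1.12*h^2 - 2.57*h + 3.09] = 5.64*h^2 + 2.24*h - 2.57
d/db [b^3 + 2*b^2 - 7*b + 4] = 3*b^2 + 4*b - 7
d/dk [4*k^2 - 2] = 8*k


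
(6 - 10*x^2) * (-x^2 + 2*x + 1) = 10*x^4 - 20*x^3 - 16*x^2 + 12*x + 6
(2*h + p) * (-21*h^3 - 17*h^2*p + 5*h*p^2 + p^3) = -42*h^4 - 55*h^3*p - 7*h^2*p^2 + 7*h*p^3 + p^4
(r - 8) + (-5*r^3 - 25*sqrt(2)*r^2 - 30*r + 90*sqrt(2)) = -5*r^3 - 25*sqrt(2)*r^2 - 29*r - 8 + 90*sqrt(2)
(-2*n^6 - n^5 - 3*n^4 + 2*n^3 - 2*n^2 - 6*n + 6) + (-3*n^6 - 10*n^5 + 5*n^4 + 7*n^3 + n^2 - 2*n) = -5*n^6 - 11*n^5 + 2*n^4 + 9*n^3 - n^2 - 8*n + 6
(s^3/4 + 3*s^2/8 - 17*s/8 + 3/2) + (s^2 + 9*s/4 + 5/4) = s^3/4 + 11*s^2/8 + s/8 + 11/4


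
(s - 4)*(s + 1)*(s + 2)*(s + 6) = s^4 + 5*s^3 - 16*s^2 - 68*s - 48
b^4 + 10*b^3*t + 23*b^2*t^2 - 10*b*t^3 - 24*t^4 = (b - t)*(b + t)*(b + 4*t)*(b + 6*t)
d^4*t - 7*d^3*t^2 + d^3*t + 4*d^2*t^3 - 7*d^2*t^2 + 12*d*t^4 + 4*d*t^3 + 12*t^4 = (d - 6*t)*(d - 2*t)*(d + t)*(d*t + t)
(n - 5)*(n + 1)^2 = n^3 - 3*n^2 - 9*n - 5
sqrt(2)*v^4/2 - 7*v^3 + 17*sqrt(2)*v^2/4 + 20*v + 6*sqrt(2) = (v - 6*sqrt(2))*(v - 2*sqrt(2))*(v + sqrt(2)/2)*(sqrt(2)*v/2 + 1/2)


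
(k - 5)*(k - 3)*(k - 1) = k^3 - 9*k^2 + 23*k - 15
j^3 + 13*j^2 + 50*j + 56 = (j + 2)*(j + 4)*(j + 7)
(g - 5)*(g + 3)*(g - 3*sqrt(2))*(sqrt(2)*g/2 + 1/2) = sqrt(2)*g^4/2 - 5*g^3/2 - sqrt(2)*g^3 - 9*sqrt(2)*g^2 + 5*g^2 + 3*sqrt(2)*g + 75*g/2 + 45*sqrt(2)/2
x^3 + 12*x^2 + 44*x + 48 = (x + 2)*(x + 4)*(x + 6)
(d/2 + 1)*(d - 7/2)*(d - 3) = d^3/2 - 9*d^2/4 - 5*d/4 + 21/2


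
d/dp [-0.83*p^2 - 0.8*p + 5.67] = -1.66*p - 0.8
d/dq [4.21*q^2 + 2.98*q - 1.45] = 8.42*q + 2.98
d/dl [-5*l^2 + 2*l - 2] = 2 - 10*l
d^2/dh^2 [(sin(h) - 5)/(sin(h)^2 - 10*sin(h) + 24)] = (-sin(h)^5 + 10*sin(h)^4 - 4*sin(h)^3 - 250*sin(h)^2 + 780*sin(h) - 280)/(sin(h)^2 - 10*sin(h) + 24)^3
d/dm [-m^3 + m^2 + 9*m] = -3*m^2 + 2*m + 9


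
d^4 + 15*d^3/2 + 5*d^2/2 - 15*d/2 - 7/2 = (d - 1)*(d + 1/2)*(d + 1)*(d + 7)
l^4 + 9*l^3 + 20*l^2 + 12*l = l*(l + 1)*(l + 2)*(l + 6)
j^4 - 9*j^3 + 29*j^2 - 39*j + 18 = (j - 3)^2*(j - 2)*(j - 1)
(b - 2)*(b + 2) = b^2 - 4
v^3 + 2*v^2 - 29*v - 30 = (v - 5)*(v + 1)*(v + 6)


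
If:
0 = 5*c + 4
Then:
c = -4/5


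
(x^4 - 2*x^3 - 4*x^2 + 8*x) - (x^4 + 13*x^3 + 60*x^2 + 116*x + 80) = -15*x^3 - 64*x^2 - 108*x - 80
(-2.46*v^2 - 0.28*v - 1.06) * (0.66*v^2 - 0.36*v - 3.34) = -1.6236*v^4 + 0.7008*v^3 + 7.6176*v^2 + 1.3168*v + 3.5404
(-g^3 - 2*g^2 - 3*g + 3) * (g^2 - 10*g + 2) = -g^5 + 8*g^4 + 15*g^3 + 29*g^2 - 36*g + 6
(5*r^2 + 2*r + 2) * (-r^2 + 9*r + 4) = -5*r^4 + 43*r^3 + 36*r^2 + 26*r + 8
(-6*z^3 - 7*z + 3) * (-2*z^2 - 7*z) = 12*z^5 + 42*z^4 + 14*z^3 + 43*z^2 - 21*z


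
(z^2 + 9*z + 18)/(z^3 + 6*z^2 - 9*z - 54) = 1/(z - 3)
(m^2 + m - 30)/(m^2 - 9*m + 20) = (m + 6)/(m - 4)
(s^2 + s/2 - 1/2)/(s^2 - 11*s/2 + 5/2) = (s + 1)/(s - 5)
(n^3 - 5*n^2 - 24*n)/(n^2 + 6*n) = (n^2 - 5*n - 24)/(n + 6)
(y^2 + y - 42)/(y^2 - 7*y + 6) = (y + 7)/(y - 1)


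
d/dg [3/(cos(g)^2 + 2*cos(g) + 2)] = 6*(cos(g) + 1)*sin(g)/(cos(g)^2 + 2*cos(g) + 2)^2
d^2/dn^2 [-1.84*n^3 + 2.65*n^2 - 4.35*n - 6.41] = 5.3 - 11.04*n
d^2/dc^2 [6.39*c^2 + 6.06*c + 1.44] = 12.7800000000000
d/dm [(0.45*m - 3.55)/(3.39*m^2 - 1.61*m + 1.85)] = (-1.5255*m^2 + 24.069*m - 4.883)/(11.4921*m^4 - 10.9158*m^3 + 15.1351*m^2 - 5.957*m + 3.4225)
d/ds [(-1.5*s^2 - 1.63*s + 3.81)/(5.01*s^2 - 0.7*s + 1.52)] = (9.2163*s^2 - 42.7362*s + 0.1894)/(25.1001*s^4 - 7.014*s^3 + 15.7204*s^2 - 2.128*s + 2.3104)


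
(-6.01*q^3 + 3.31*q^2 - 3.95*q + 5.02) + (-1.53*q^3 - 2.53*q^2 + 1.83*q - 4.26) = -7.54*q^3 + 0.78*q^2 - 2.12*q + 0.76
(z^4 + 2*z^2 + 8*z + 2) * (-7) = -7*z^4 - 14*z^2 - 56*z - 14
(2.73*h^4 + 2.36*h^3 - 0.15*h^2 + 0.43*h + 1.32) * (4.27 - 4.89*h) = -13.3497*h^5 + 0.1167*h^4 + 10.8107*h^3 - 2.7432*h^2 - 4.6187*h + 5.6364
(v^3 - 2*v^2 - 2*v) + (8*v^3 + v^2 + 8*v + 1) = 9*v^3 - v^2 + 6*v + 1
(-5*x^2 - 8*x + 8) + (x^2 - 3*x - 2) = -4*x^2 - 11*x + 6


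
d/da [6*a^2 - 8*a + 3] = 12*a - 8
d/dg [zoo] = 0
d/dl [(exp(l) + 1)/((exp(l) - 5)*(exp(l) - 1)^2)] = 2*(-exp(2*l) + exp(l) + 8)*exp(l)/(exp(5*l) - 13*exp(4*l) + 58*exp(3*l) - 106*exp(2*l) + 85*exp(l) - 25)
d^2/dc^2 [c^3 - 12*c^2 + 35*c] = 6*c - 24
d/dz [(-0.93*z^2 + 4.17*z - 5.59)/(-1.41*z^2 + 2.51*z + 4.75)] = (3.5454*z^2 - 24.5988*z + 33.8384)/(1.9881*z^4 - 7.0782*z^3 - 7.0949*z^2 + 23.845*z + 22.5625)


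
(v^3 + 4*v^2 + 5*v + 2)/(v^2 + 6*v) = (v^3 + 4*v^2 + 5*v + 2)/(v*(v + 6))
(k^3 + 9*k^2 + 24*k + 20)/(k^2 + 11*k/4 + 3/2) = 4*(k^2 + 7*k + 10)/(4*k + 3)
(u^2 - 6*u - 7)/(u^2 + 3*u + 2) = (u - 7)/(u + 2)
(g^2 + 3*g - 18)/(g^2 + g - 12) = (g + 6)/(g + 4)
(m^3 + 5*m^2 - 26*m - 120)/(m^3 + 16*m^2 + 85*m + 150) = (m^2 - m - 20)/(m^2 + 10*m + 25)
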